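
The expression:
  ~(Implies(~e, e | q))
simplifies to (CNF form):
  ~e & ~q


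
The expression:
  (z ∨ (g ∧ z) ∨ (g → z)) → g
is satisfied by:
  {g: True}


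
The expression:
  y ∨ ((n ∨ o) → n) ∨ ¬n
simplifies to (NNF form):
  True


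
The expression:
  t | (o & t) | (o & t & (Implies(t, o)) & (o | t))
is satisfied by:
  {t: True}


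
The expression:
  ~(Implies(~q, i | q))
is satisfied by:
  {q: False, i: False}


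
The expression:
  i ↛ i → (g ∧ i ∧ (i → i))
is always true.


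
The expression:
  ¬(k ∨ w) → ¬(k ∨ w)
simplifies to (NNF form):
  True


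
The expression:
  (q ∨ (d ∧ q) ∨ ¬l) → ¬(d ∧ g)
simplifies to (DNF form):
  (l ∧ ¬q) ∨ ¬d ∨ ¬g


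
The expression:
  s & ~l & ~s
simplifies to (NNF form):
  False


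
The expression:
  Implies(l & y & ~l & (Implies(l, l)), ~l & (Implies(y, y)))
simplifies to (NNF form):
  True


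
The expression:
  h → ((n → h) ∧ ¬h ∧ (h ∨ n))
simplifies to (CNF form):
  ¬h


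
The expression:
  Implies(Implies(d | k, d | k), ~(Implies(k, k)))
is never true.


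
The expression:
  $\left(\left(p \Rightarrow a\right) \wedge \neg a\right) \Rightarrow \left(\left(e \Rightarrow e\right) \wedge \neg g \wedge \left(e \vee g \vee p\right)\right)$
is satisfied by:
  {a: True, p: True, e: True, g: False}
  {a: True, p: True, e: False, g: False}
  {a: True, p: True, g: True, e: True}
  {a: True, p: True, g: True, e: False}
  {a: True, e: True, g: False, p: False}
  {a: True, e: False, g: False, p: False}
  {a: True, g: True, e: True, p: False}
  {a: True, g: True, e: False, p: False}
  {p: True, e: True, g: False, a: False}
  {p: True, e: False, g: False, a: False}
  {p: True, g: True, e: True, a: False}
  {p: True, g: True, e: False, a: False}
  {e: True, p: False, g: False, a: False}


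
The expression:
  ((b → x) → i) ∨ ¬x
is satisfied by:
  {i: True, x: False}
  {x: False, i: False}
  {x: True, i: True}


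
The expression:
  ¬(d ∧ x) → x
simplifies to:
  x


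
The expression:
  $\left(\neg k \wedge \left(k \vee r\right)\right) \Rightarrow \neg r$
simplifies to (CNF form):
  $k \vee \neg r$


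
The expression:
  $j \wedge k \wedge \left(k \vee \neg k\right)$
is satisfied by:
  {j: True, k: True}


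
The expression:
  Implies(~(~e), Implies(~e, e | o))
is always true.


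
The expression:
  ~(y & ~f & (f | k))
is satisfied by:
  {f: True, k: False, y: False}
  {f: False, k: False, y: False}
  {y: True, f: True, k: False}
  {y: True, f: False, k: False}
  {k: True, f: True, y: False}
  {k: True, f: False, y: False}
  {k: True, y: True, f: True}


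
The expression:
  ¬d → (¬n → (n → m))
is always true.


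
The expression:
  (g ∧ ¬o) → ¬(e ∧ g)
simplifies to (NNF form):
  o ∨ ¬e ∨ ¬g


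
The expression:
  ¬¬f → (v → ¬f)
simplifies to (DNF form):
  ¬f ∨ ¬v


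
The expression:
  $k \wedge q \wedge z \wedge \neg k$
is never true.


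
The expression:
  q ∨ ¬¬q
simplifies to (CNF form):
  q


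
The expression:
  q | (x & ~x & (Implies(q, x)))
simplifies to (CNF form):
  q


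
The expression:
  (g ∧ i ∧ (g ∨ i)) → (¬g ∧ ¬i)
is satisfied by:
  {g: False, i: False}
  {i: True, g: False}
  {g: True, i: False}


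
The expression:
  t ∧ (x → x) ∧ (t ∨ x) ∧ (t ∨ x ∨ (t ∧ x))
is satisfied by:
  {t: True}


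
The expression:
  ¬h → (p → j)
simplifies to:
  h ∨ j ∨ ¬p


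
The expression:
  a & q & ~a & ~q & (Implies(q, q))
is never true.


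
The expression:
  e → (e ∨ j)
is always true.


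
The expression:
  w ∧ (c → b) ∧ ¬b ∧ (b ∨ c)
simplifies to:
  False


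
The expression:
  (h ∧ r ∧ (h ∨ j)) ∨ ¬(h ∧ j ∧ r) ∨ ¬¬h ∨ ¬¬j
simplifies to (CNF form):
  True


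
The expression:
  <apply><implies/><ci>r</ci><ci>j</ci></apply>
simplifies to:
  <apply><or/><ci>j</ci><apply><not/><ci>r</ci></apply></apply>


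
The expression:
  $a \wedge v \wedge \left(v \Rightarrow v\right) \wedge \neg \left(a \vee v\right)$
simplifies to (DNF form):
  $\text{False}$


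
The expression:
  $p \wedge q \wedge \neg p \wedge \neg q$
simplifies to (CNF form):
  $\text{False}$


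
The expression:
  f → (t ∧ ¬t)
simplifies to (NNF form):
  ¬f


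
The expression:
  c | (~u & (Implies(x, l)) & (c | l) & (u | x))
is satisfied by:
  {x: True, c: True, l: True, u: False}
  {x: True, c: True, u: False, l: False}
  {c: True, l: True, u: False, x: False}
  {c: True, u: False, l: False, x: False}
  {c: True, x: True, u: True, l: True}
  {c: True, x: True, u: True, l: False}
  {c: True, u: True, l: True, x: False}
  {c: True, u: True, l: False, x: False}
  {x: True, l: True, u: False, c: False}


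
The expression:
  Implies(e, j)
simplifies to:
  j | ~e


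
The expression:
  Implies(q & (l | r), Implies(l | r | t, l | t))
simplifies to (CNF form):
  l | t | ~q | ~r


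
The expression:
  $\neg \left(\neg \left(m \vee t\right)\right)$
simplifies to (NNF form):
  $m \vee t$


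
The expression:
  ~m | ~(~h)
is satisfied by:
  {h: True, m: False}
  {m: False, h: False}
  {m: True, h: True}


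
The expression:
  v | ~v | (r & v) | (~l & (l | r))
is always true.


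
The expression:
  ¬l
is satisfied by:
  {l: False}


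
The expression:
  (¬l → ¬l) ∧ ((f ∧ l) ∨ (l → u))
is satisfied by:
  {u: True, f: True, l: False}
  {u: True, l: False, f: False}
  {f: True, l: False, u: False}
  {f: False, l: False, u: False}
  {u: True, f: True, l: True}
  {u: True, l: True, f: False}
  {f: True, l: True, u: False}


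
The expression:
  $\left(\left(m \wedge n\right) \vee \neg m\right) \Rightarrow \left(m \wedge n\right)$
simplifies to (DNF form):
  $m$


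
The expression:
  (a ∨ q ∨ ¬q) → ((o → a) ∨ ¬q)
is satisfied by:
  {a: True, o: False, q: False}
  {o: False, q: False, a: False}
  {a: True, q: True, o: False}
  {q: True, o: False, a: False}
  {a: True, o: True, q: False}
  {o: True, a: False, q: False}
  {a: True, q: True, o: True}


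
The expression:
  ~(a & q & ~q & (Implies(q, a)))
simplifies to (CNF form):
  True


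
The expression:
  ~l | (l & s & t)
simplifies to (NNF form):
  ~l | (s & t)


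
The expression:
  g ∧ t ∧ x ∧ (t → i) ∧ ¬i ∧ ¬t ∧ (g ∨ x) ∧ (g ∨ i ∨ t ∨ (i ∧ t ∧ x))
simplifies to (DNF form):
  False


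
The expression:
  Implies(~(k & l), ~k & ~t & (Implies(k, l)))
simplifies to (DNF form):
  (k & l) | (~k & ~t)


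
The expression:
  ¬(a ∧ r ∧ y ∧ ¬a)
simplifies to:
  True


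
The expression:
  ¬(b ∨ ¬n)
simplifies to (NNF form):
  n ∧ ¬b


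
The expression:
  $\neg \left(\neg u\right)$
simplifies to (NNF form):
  $u$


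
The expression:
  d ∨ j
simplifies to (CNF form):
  d ∨ j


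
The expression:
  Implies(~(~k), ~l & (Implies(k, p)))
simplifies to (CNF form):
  (p | ~k) & (~k | ~l)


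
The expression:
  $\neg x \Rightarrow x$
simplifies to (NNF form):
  $x$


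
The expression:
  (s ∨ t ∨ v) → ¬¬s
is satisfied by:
  {s: True, t: False, v: False}
  {s: True, v: True, t: False}
  {s: True, t: True, v: False}
  {s: True, v: True, t: True}
  {v: False, t: False, s: False}


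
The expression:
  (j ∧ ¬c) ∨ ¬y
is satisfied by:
  {j: True, y: False, c: False}
  {j: False, y: False, c: False}
  {c: True, j: True, y: False}
  {c: True, j: False, y: False}
  {y: True, j: True, c: False}


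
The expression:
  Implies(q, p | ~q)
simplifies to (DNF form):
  p | ~q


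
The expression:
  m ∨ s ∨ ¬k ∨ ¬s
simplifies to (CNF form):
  True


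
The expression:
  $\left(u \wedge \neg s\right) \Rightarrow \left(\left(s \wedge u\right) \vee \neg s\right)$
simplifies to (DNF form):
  $\text{True}$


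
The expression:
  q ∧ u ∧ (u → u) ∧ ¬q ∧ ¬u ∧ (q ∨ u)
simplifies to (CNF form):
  False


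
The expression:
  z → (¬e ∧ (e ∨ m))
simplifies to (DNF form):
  (m ∧ ¬e) ∨ ¬z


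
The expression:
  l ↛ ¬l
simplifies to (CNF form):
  l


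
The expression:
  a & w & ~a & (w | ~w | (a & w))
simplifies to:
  False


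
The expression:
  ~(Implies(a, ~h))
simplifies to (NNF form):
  a & h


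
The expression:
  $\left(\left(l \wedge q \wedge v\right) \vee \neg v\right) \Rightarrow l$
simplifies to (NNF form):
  $l \vee v$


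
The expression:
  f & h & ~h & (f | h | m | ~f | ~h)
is never true.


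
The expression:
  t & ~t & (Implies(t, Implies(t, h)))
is never true.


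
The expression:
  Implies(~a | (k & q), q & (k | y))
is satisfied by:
  {a: True, y: True, k: True, q: True}
  {a: True, y: True, q: True, k: False}
  {a: True, k: True, q: True, y: False}
  {a: True, q: True, k: False, y: False}
  {a: True, k: True, y: True, q: False}
  {a: True, y: True, q: False, k: False}
  {a: True, k: True, q: False, y: False}
  {a: True, q: False, k: False, y: False}
  {y: True, q: True, k: True, a: False}
  {y: True, q: True, k: False, a: False}
  {q: True, k: True, y: False, a: False}


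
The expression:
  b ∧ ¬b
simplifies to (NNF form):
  False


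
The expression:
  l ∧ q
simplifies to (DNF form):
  l ∧ q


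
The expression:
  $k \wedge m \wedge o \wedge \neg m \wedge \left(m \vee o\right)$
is never true.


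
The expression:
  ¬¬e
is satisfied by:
  {e: True}


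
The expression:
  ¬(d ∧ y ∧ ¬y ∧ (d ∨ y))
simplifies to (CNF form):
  True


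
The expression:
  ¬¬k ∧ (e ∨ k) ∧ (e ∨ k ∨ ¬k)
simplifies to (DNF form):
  k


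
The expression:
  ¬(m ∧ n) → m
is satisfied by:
  {m: True}


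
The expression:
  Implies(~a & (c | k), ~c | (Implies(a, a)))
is always true.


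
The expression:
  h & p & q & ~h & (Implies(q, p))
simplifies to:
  False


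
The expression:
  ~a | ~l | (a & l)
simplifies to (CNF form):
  True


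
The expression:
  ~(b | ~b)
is never true.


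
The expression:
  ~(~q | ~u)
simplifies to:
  q & u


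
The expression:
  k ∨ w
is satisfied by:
  {k: True, w: True}
  {k: True, w: False}
  {w: True, k: False}


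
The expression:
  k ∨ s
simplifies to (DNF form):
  k ∨ s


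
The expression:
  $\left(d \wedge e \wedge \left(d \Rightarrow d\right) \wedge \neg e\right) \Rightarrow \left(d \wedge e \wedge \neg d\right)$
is always true.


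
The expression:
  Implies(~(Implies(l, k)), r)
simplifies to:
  k | r | ~l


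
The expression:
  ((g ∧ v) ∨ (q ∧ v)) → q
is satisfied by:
  {q: True, g: False, v: False}
  {g: False, v: False, q: False}
  {q: True, v: True, g: False}
  {v: True, g: False, q: False}
  {q: True, g: True, v: False}
  {g: True, q: False, v: False}
  {q: True, v: True, g: True}


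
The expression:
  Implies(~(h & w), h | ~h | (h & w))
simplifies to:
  True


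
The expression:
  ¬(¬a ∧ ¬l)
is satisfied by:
  {a: True, l: True}
  {a: True, l: False}
  {l: True, a: False}


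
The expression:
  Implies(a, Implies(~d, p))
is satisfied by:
  {d: True, p: True, a: False}
  {d: True, p: False, a: False}
  {p: True, d: False, a: False}
  {d: False, p: False, a: False}
  {a: True, d: True, p: True}
  {a: True, d: True, p: False}
  {a: True, p: True, d: False}


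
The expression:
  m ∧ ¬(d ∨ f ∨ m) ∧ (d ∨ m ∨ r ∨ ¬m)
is never true.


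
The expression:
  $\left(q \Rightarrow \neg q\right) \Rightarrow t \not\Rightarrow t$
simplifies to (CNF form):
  $q$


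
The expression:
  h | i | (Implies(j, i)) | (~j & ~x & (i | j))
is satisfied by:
  {i: True, h: True, j: False}
  {i: True, h: False, j: False}
  {h: True, i: False, j: False}
  {i: False, h: False, j: False}
  {i: True, j: True, h: True}
  {i: True, j: True, h: False}
  {j: True, h: True, i: False}


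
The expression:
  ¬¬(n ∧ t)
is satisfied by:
  {t: True, n: True}


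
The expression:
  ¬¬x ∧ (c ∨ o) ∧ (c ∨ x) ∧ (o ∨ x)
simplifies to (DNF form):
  (c ∧ x) ∨ (o ∧ x)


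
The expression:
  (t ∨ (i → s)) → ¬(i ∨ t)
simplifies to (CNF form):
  ¬t ∧ (¬i ∨ ¬s)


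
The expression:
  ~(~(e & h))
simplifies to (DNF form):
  e & h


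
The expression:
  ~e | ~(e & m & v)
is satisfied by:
  {m: False, e: False, v: False}
  {v: True, m: False, e: False}
  {e: True, m: False, v: False}
  {v: True, e: True, m: False}
  {m: True, v: False, e: False}
  {v: True, m: True, e: False}
  {e: True, m: True, v: False}


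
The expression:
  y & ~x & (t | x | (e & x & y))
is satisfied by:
  {t: True, y: True, x: False}


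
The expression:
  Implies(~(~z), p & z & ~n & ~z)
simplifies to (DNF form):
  ~z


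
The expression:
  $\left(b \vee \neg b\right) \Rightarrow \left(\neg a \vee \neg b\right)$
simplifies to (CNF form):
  $\neg a \vee \neg b$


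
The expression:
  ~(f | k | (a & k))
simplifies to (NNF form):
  ~f & ~k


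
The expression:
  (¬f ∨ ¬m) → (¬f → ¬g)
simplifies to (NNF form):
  f ∨ ¬g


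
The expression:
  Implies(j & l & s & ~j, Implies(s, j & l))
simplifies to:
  True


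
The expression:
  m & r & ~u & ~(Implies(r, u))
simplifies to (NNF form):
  m & r & ~u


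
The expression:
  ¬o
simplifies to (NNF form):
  ¬o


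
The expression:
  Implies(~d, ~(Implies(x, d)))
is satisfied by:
  {x: True, d: True}
  {x: True, d: False}
  {d: True, x: False}


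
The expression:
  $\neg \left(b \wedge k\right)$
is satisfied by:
  {k: False, b: False}
  {b: True, k: False}
  {k: True, b: False}


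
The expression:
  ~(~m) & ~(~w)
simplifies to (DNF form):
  m & w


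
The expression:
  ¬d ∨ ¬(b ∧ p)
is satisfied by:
  {p: False, d: False, b: False}
  {b: True, p: False, d: False}
  {d: True, p: False, b: False}
  {b: True, d: True, p: False}
  {p: True, b: False, d: False}
  {b: True, p: True, d: False}
  {d: True, p: True, b: False}


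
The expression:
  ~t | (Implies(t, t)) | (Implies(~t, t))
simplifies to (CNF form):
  True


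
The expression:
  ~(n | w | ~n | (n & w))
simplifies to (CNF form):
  False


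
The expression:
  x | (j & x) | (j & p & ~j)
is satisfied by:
  {x: True}


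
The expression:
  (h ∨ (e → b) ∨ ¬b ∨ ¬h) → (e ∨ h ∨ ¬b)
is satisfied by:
  {e: True, h: True, b: False}
  {e: True, h: False, b: False}
  {h: True, e: False, b: False}
  {e: False, h: False, b: False}
  {b: True, e: True, h: True}
  {b: True, e: True, h: False}
  {b: True, h: True, e: False}


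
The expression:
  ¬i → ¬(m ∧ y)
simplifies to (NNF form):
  i ∨ ¬m ∨ ¬y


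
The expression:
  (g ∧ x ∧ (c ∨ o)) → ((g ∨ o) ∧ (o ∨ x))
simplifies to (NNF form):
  True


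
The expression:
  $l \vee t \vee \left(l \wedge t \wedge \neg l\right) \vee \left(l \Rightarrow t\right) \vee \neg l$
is always true.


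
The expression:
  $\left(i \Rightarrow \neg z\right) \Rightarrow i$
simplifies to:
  $i$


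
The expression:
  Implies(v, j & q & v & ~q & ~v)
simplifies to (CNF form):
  ~v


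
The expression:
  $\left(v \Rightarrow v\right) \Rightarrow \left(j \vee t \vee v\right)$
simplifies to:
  $j \vee t \vee v$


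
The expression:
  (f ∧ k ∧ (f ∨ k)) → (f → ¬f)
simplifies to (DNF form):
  ¬f ∨ ¬k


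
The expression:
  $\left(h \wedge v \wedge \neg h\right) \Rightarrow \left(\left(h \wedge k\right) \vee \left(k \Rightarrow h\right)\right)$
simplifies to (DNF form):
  $\text{True}$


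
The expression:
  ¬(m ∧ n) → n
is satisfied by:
  {n: True}


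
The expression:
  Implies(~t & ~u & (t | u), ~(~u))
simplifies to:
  True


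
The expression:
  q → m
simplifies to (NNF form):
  m ∨ ¬q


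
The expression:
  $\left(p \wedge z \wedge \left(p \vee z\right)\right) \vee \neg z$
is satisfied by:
  {p: True, z: False}
  {z: False, p: False}
  {z: True, p: True}


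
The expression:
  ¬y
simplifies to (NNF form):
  ¬y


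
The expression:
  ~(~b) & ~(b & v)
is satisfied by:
  {b: True, v: False}


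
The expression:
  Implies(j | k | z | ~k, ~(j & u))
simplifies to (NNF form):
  ~j | ~u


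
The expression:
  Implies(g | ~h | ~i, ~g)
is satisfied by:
  {g: False}


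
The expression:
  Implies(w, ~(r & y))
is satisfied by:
  {w: False, y: False, r: False}
  {r: True, w: False, y: False}
  {y: True, w: False, r: False}
  {r: True, y: True, w: False}
  {w: True, r: False, y: False}
  {r: True, w: True, y: False}
  {y: True, w: True, r: False}


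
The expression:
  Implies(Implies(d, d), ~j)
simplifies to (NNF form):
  ~j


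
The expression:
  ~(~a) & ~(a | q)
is never true.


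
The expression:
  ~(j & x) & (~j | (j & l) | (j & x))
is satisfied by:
  {l: True, j: False, x: False}
  {l: False, j: False, x: False}
  {x: True, l: True, j: False}
  {x: True, l: False, j: False}
  {j: True, l: True, x: False}


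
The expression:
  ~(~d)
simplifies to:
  d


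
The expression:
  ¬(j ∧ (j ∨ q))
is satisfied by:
  {j: False}


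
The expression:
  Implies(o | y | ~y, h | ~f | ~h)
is always true.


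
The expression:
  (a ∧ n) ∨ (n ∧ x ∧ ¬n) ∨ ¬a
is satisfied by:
  {n: True, a: False}
  {a: False, n: False}
  {a: True, n: True}


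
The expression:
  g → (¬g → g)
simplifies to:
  True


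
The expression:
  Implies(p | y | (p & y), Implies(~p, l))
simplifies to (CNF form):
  l | p | ~y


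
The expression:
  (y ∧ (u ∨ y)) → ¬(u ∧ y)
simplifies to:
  ¬u ∨ ¬y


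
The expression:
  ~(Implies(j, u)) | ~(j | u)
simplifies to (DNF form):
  ~u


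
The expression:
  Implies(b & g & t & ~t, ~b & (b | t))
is always true.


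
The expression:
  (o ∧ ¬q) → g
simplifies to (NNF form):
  g ∨ q ∨ ¬o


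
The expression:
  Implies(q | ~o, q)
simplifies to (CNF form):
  o | q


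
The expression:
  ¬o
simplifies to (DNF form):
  ¬o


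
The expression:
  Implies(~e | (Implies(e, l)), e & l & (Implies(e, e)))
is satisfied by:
  {e: True}


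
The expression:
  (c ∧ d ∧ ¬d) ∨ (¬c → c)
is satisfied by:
  {c: True}


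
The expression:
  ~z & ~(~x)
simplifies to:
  x & ~z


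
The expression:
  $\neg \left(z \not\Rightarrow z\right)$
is always true.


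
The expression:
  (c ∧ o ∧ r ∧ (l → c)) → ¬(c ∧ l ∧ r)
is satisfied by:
  {l: False, c: False, o: False, r: False}
  {r: True, l: False, c: False, o: False}
  {o: True, l: False, c: False, r: False}
  {r: True, o: True, l: False, c: False}
  {c: True, r: False, l: False, o: False}
  {r: True, c: True, l: False, o: False}
  {o: True, c: True, r: False, l: False}
  {r: True, o: True, c: True, l: False}
  {l: True, o: False, c: False, r: False}
  {r: True, l: True, o: False, c: False}
  {o: True, l: True, r: False, c: False}
  {r: True, o: True, l: True, c: False}
  {c: True, l: True, o: False, r: False}
  {r: True, c: True, l: True, o: False}
  {o: True, c: True, l: True, r: False}


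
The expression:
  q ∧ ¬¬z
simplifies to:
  q ∧ z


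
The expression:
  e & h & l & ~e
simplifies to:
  False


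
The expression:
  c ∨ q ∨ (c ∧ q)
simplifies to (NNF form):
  c ∨ q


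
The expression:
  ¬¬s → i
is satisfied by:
  {i: True, s: False}
  {s: False, i: False}
  {s: True, i: True}


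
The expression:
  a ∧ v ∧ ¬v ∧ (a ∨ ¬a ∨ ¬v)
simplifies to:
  False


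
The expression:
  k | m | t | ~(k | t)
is always true.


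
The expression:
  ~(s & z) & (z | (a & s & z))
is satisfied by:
  {z: True, s: False}


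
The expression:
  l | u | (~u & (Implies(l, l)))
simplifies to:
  True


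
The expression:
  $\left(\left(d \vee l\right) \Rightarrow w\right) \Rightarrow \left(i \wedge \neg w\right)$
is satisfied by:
  {i: True, d: True, l: True, w: False}
  {i: True, d: True, l: False, w: False}
  {i: True, l: True, d: False, w: False}
  {i: True, l: False, d: False, w: False}
  {d: True, l: True, i: False, w: False}
  {d: True, l: False, i: False, w: False}
  {l: True, i: False, d: False, w: False}


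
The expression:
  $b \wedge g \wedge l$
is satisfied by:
  {b: True, g: True, l: True}


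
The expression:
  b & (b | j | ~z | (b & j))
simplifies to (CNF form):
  b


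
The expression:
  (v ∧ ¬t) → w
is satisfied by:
  {w: True, t: True, v: False}
  {w: True, v: False, t: False}
  {t: True, v: False, w: False}
  {t: False, v: False, w: False}
  {w: True, t: True, v: True}
  {w: True, v: True, t: False}
  {t: True, v: True, w: False}


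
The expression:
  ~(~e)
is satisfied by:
  {e: True}


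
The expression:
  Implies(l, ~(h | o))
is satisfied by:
  {h: False, l: False, o: False}
  {o: True, h: False, l: False}
  {h: True, o: False, l: False}
  {o: True, h: True, l: False}
  {l: True, o: False, h: False}


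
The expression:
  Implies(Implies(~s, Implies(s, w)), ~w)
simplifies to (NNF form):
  ~w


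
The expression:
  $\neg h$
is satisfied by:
  {h: False}


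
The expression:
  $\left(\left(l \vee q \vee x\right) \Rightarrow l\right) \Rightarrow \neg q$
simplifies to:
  $\neg l \vee \neg q$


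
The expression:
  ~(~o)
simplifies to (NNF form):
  o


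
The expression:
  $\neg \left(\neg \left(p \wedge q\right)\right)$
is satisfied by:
  {p: True, q: True}


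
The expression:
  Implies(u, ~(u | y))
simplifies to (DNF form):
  ~u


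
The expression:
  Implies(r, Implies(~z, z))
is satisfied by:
  {z: True, r: False}
  {r: False, z: False}
  {r: True, z: True}


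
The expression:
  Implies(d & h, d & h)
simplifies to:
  True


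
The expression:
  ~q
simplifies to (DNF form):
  ~q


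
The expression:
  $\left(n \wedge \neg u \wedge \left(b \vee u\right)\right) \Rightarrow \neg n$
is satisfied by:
  {u: True, n: False, b: False}
  {u: False, n: False, b: False}
  {b: True, u: True, n: False}
  {b: True, u: False, n: False}
  {n: True, u: True, b: False}
  {n: True, u: False, b: False}
  {n: True, b: True, u: True}


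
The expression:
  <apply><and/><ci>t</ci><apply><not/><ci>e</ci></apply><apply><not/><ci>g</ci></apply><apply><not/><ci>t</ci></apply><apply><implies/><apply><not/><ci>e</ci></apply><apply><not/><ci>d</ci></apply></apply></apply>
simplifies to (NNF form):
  <false/>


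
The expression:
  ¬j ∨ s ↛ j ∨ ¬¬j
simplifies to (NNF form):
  True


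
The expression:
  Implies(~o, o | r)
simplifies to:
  o | r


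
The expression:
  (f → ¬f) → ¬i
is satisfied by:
  {f: True, i: False}
  {i: False, f: False}
  {i: True, f: True}


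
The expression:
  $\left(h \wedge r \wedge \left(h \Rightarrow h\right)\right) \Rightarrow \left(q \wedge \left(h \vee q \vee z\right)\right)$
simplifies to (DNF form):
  $q \vee \neg h \vee \neg r$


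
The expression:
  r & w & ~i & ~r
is never true.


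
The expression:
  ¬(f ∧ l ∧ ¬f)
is always true.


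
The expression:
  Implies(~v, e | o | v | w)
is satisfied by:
  {o: True, v: True, w: True, e: True}
  {o: True, v: True, w: True, e: False}
  {o: True, v: True, e: True, w: False}
  {o: True, v: True, e: False, w: False}
  {o: True, w: True, e: True, v: False}
  {o: True, w: True, e: False, v: False}
  {o: True, w: False, e: True, v: False}
  {o: True, w: False, e: False, v: False}
  {v: True, w: True, e: True, o: False}
  {v: True, w: True, e: False, o: False}
  {v: True, e: True, w: False, o: False}
  {v: True, e: False, w: False, o: False}
  {w: True, e: True, v: False, o: False}
  {w: True, v: False, e: False, o: False}
  {e: True, v: False, w: False, o: False}


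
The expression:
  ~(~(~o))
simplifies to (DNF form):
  ~o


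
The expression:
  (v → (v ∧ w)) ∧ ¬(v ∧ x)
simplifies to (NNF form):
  (w ∧ ¬x) ∨ ¬v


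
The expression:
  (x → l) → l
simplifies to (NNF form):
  l ∨ x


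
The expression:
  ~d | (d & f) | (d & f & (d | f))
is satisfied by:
  {f: True, d: False}
  {d: False, f: False}
  {d: True, f: True}


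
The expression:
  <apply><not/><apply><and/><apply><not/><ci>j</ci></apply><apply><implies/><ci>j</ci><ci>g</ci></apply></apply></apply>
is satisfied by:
  {j: True}


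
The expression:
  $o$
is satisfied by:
  {o: True}


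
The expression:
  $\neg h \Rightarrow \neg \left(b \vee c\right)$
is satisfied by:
  {h: True, c: False, b: False}
  {b: True, h: True, c: False}
  {h: True, c: True, b: False}
  {b: True, h: True, c: True}
  {b: False, c: False, h: False}


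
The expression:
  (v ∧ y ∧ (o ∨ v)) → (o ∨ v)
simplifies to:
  True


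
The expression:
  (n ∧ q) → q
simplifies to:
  True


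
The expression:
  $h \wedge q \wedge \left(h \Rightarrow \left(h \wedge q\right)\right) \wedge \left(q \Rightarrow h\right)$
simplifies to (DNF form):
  $h \wedge q$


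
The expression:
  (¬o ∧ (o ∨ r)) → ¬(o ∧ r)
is always true.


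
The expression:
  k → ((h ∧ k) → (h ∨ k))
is always true.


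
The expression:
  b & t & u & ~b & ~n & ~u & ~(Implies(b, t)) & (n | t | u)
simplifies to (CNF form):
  False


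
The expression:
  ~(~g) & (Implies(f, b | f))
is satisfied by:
  {g: True}


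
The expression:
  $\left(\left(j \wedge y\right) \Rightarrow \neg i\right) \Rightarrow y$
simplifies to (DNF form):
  $y$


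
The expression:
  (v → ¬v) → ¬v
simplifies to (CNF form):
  True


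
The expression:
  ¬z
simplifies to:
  ¬z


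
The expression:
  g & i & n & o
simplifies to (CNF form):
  g & i & n & o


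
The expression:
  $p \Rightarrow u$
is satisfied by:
  {u: True, p: False}
  {p: False, u: False}
  {p: True, u: True}


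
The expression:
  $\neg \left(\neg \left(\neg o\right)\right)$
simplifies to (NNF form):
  $\neg o$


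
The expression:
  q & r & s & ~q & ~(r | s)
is never true.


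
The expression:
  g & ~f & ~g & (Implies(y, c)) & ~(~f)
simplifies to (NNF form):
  False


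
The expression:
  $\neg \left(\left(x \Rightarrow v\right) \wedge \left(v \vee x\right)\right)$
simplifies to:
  $\neg v$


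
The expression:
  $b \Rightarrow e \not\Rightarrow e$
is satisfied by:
  {b: False}


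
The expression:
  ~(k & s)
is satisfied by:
  {s: False, k: False}
  {k: True, s: False}
  {s: True, k: False}


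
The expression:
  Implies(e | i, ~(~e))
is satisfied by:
  {e: True, i: False}
  {i: False, e: False}
  {i: True, e: True}


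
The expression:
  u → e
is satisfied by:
  {e: True, u: False}
  {u: False, e: False}
  {u: True, e: True}


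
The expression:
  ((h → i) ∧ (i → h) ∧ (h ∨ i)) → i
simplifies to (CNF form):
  True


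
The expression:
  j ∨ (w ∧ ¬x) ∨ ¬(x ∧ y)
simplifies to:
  j ∨ ¬x ∨ ¬y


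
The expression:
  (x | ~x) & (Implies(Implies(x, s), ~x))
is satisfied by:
  {s: False, x: False}
  {x: True, s: False}
  {s: True, x: False}


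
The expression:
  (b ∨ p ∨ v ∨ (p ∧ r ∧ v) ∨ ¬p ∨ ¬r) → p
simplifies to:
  p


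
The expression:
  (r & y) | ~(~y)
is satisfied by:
  {y: True}


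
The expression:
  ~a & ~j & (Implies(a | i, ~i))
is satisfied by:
  {i: False, j: False, a: False}


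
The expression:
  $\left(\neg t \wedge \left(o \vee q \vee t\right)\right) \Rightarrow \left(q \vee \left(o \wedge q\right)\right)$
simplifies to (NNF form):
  $q \vee t \vee \neg o$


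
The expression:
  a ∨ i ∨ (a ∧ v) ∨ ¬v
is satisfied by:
  {i: True, a: True, v: False}
  {i: True, v: False, a: False}
  {a: True, v: False, i: False}
  {a: False, v: False, i: False}
  {i: True, a: True, v: True}
  {i: True, v: True, a: False}
  {a: True, v: True, i: False}


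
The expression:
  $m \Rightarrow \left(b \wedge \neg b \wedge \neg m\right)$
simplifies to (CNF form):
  $\neg m$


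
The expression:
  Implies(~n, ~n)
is always true.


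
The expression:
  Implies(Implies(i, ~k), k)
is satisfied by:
  {k: True}


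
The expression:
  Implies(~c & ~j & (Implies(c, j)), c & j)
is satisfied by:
  {c: True, j: True}
  {c: True, j: False}
  {j: True, c: False}


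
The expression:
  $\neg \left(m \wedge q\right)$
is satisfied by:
  {m: False, q: False}
  {q: True, m: False}
  {m: True, q: False}


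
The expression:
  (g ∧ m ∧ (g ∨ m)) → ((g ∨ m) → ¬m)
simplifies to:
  ¬g ∨ ¬m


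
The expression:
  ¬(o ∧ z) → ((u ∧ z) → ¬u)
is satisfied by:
  {o: True, u: False, z: False}
  {u: False, z: False, o: False}
  {o: True, z: True, u: False}
  {z: True, u: False, o: False}
  {o: True, u: True, z: False}
  {u: True, o: False, z: False}
  {o: True, z: True, u: True}


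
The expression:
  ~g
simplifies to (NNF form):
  ~g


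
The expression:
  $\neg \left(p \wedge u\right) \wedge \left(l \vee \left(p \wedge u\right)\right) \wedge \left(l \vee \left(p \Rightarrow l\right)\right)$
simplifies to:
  $l \wedge \left(\neg p \vee \neg u\right)$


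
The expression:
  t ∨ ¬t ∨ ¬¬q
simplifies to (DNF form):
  True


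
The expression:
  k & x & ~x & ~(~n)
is never true.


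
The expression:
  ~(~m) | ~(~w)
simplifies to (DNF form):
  m | w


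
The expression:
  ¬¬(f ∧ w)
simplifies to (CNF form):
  f ∧ w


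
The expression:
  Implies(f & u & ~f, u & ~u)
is always true.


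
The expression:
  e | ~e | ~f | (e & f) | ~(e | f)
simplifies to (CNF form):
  True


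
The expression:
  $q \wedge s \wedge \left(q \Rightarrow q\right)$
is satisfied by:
  {s: True, q: True}


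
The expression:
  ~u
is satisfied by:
  {u: False}


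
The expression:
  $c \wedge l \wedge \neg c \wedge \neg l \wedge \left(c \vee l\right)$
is never true.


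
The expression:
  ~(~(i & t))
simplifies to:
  i & t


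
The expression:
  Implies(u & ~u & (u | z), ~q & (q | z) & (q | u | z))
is always true.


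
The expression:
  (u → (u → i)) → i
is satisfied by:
  {i: True, u: True}
  {i: True, u: False}
  {u: True, i: False}


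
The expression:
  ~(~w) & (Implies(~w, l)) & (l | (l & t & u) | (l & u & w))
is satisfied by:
  {w: True, l: True}


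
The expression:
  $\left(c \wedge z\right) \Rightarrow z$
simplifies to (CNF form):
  $\text{True}$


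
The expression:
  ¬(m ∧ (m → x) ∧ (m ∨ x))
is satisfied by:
  {m: False, x: False}
  {x: True, m: False}
  {m: True, x: False}


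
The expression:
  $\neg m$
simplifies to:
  $\neg m$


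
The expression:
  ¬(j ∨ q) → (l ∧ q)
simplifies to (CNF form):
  j ∨ q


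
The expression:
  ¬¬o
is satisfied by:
  {o: True}


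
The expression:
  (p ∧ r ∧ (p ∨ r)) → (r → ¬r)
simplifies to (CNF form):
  ¬p ∨ ¬r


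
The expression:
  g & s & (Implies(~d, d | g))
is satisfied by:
  {s: True, g: True}


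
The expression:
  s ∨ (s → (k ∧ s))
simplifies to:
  True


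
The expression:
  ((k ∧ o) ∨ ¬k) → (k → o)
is always true.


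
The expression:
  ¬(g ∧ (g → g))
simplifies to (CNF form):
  ¬g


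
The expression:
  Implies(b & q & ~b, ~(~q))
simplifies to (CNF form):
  True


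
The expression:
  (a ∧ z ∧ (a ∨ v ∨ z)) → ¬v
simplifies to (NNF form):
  ¬a ∨ ¬v ∨ ¬z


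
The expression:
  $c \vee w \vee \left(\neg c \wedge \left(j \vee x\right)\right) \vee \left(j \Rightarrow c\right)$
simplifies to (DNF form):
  $\text{True}$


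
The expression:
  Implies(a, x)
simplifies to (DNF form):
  x | ~a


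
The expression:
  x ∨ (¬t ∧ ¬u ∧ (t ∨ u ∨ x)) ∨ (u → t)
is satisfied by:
  {x: True, t: True, u: False}
  {x: True, u: False, t: False}
  {t: True, u: False, x: False}
  {t: False, u: False, x: False}
  {x: True, t: True, u: True}
  {x: True, u: True, t: False}
  {t: True, u: True, x: False}


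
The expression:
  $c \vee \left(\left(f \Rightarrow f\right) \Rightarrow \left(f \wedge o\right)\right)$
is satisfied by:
  {o: True, c: True, f: True}
  {o: True, c: True, f: False}
  {c: True, f: True, o: False}
  {c: True, f: False, o: False}
  {o: True, f: True, c: False}


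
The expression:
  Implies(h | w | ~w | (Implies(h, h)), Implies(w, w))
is always true.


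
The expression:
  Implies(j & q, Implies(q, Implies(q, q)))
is always true.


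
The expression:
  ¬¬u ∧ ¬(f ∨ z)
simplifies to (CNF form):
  u ∧ ¬f ∧ ¬z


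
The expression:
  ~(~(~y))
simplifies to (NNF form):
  ~y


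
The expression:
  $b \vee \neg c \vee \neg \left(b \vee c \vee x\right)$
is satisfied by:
  {b: True, c: False}
  {c: False, b: False}
  {c: True, b: True}


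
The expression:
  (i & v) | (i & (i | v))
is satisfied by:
  {i: True}


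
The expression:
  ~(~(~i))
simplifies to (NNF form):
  ~i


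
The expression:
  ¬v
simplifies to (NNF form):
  ¬v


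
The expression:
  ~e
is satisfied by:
  {e: False}


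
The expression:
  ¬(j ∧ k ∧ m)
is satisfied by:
  {k: False, m: False, j: False}
  {j: True, k: False, m: False}
  {m: True, k: False, j: False}
  {j: True, m: True, k: False}
  {k: True, j: False, m: False}
  {j: True, k: True, m: False}
  {m: True, k: True, j: False}


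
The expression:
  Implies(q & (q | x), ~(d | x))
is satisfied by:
  {d: False, q: False, x: False}
  {x: True, d: False, q: False}
  {d: True, x: False, q: False}
  {x: True, d: True, q: False}
  {q: True, x: False, d: False}


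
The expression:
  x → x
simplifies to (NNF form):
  True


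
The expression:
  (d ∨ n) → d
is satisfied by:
  {d: True, n: False}
  {n: False, d: False}
  {n: True, d: True}


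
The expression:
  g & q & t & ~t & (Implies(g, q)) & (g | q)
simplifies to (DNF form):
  False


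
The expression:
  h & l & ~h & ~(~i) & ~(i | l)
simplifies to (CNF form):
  False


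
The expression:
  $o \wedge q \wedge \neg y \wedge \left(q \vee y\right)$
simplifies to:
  $o \wedge q \wedge \neg y$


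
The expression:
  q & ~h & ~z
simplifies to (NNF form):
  q & ~h & ~z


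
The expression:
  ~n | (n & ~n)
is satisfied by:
  {n: False}


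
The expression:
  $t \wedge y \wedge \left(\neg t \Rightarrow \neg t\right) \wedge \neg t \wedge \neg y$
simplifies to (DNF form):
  $\text{False}$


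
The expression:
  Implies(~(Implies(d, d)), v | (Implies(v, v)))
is always true.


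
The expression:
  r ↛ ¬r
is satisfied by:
  {r: True}


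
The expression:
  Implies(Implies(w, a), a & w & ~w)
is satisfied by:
  {w: True, a: False}


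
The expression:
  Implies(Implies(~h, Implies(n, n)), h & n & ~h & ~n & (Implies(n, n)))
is never true.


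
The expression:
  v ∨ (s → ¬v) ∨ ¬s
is always true.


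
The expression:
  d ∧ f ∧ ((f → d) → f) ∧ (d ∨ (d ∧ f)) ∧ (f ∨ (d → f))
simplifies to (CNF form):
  d ∧ f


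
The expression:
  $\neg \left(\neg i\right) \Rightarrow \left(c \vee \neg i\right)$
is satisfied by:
  {c: True, i: False}
  {i: False, c: False}
  {i: True, c: True}


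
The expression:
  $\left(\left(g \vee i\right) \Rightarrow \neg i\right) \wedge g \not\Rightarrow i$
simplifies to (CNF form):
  $g \wedge \neg i$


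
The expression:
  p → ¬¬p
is always true.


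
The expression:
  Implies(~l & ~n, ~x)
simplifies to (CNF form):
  l | n | ~x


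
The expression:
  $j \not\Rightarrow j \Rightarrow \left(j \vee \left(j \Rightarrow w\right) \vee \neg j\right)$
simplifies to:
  $\text{True}$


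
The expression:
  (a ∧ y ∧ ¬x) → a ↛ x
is always true.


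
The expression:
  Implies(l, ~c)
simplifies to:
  ~c | ~l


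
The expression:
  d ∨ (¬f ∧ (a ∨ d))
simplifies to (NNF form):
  d ∨ (a ∧ ¬f)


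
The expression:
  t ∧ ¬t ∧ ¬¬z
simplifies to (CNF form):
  False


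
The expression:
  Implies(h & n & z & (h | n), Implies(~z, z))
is always true.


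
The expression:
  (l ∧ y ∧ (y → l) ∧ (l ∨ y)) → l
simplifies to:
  True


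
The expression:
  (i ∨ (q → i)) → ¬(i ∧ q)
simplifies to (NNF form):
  ¬i ∨ ¬q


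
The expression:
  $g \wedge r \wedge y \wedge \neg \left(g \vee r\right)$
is never true.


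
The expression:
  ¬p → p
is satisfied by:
  {p: True}


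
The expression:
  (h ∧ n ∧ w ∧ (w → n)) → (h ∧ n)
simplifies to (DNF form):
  True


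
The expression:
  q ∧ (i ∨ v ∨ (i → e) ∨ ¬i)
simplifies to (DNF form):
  q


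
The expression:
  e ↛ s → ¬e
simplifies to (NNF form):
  s ∨ ¬e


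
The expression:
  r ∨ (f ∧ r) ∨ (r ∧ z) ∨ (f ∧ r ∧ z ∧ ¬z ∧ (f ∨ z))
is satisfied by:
  {r: True}


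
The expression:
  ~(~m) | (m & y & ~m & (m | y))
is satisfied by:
  {m: True}


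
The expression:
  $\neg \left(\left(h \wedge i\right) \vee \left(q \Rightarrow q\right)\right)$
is never true.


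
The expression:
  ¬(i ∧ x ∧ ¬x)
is always true.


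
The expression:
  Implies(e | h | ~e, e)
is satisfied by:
  {e: True}


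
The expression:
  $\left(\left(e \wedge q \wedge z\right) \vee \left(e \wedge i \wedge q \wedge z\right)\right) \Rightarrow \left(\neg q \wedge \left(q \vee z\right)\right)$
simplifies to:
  $\neg e \vee \neg q \vee \neg z$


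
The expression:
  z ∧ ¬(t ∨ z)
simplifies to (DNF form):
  False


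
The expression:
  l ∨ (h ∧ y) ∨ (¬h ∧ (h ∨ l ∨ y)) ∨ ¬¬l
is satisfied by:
  {y: True, l: True}
  {y: True, l: False}
  {l: True, y: False}


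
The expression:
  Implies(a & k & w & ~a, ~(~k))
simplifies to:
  True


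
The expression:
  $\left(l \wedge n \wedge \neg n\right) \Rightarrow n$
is always true.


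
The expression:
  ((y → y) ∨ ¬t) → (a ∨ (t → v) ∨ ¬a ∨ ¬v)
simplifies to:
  True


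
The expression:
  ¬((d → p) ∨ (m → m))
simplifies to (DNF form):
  False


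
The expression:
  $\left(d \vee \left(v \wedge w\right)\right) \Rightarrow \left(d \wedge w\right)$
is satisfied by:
  {v: False, d: False, w: False}
  {w: True, v: False, d: False}
  {v: True, w: False, d: False}
  {d: True, w: True, v: False}
  {d: True, w: True, v: True}


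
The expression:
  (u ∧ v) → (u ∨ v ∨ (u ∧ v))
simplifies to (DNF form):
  True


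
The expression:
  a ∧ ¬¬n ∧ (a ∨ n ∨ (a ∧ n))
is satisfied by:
  {a: True, n: True}
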